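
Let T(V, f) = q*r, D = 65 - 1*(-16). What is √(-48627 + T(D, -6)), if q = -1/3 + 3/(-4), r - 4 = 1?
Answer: I*√1750767/6 ≈ 220.53*I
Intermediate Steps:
r = 5 (r = 4 + 1 = 5)
D = 81 (D = 65 + 16 = 81)
q = -13/12 (q = -1*⅓ + 3*(-¼) = -⅓ - ¾ = -13/12 ≈ -1.0833)
T(V, f) = -65/12 (T(V, f) = -13/12*5 = -65/12)
√(-48627 + T(D, -6)) = √(-48627 - 65/12) = √(-583589/12) = I*√1750767/6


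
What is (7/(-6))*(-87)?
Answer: 203/2 ≈ 101.50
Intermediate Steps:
(7/(-6))*(-87) = -⅙*7*(-87) = -7/6*(-87) = 203/2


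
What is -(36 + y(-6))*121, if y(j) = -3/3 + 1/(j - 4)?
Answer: -42229/10 ≈ -4222.9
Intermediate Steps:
y(j) = -1 + 1/(-4 + j) (y(j) = -3*1/3 + 1/(-4 + j) = -1 + 1/(-4 + j))
-(36 + y(-6))*121 = -(36 + (5 - 1*(-6))/(-4 - 6))*121 = -(36 + (5 + 6)/(-10))*121 = -(36 - 1/10*11)*121 = -(36 - 11/10)*121 = -349*121/10 = -1*42229/10 = -42229/10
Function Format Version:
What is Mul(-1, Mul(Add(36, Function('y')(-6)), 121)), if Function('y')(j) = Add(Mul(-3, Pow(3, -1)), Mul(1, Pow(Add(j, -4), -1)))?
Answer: Rational(-42229, 10) ≈ -4222.9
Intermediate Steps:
Function('y')(j) = Add(-1, Pow(Add(-4, j), -1)) (Function('y')(j) = Add(Mul(-3, Rational(1, 3)), Mul(1, Pow(Add(-4, j), -1))) = Add(-1, Pow(Add(-4, j), -1)))
Mul(-1, Mul(Add(36, Function('y')(-6)), 121)) = Mul(-1, Mul(Add(36, Mul(Pow(Add(-4, -6), -1), Add(5, Mul(-1, -6)))), 121)) = Mul(-1, Mul(Add(36, Mul(Pow(-10, -1), Add(5, 6))), 121)) = Mul(-1, Mul(Add(36, Mul(Rational(-1, 10), 11)), 121)) = Mul(-1, Mul(Add(36, Rational(-11, 10)), 121)) = Mul(-1, Mul(Rational(349, 10), 121)) = Mul(-1, Rational(42229, 10)) = Rational(-42229, 10)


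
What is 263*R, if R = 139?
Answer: 36557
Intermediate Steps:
263*R = 263*139 = 36557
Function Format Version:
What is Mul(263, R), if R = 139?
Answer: 36557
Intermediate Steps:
Mul(263, R) = Mul(263, 139) = 36557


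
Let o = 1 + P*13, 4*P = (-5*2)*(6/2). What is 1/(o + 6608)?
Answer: 2/13023 ≈ 0.00015357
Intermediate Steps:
P = -15/2 (P = ((-5*2)*(6/2))/4 = (-60/2)/4 = (-10*3)/4 = (¼)*(-30) = -15/2 ≈ -7.5000)
o = -193/2 (o = 1 - 15/2*13 = 1 - 195/2 = -193/2 ≈ -96.500)
1/(o + 6608) = 1/(-193/2 + 6608) = 1/(13023/2) = 2/13023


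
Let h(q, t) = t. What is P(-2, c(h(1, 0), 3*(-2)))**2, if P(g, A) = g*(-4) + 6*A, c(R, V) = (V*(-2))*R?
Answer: 64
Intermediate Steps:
c(R, V) = -2*R*V (c(R, V) = (-2*V)*R = -2*R*V)
P(g, A) = -4*g + 6*A
P(-2, c(h(1, 0), 3*(-2)))**2 = (-4*(-2) + 6*(-2*0*3*(-2)))**2 = (8 + 6*(-2*0*(-6)))**2 = (8 + 6*0)**2 = (8 + 0)**2 = 8**2 = 64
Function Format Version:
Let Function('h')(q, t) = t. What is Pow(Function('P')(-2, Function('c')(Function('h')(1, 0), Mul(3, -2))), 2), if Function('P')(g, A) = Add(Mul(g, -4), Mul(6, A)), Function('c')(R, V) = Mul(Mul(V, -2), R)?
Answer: 64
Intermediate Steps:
Function('c')(R, V) = Mul(-2, R, V) (Function('c')(R, V) = Mul(Mul(-2, V), R) = Mul(-2, R, V))
Function('P')(g, A) = Add(Mul(-4, g), Mul(6, A))
Pow(Function('P')(-2, Function('c')(Function('h')(1, 0), Mul(3, -2))), 2) = Pow(Add(Mul(-4, -2), Mul(6, Mul(-2, 0, Mul(3, -2)))), 2) = Pow(Add(8, Mul(6, Mul(-2, 0, -6))), 2) = Pow(Add(8, Mul(6, 0)), 2) = Pow(Add(8, 0), 2) = Pow(8, 2) = 64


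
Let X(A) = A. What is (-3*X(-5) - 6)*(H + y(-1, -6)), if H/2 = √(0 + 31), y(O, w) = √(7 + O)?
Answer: 9*√6 + 18*√31 ≈ 122.27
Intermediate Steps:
H = 2*√31 (H = 2*√(0 + 31) = 2*√31 ≈ 11.136)
(-3*X(-5) - 6)*(H + y(-1, -6)) = (-3*(-5) - 6)*(2*√31 + √(7 - 1)) = (15 - 6)*(2*√31 + √6) = 9*(√6 + 2*√31) = 9*√6 + 18*√31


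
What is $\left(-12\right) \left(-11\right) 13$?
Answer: $1716$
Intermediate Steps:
$\left(-12\right) \left(-11\right) 13 = 132 \cdot 13 = 1716$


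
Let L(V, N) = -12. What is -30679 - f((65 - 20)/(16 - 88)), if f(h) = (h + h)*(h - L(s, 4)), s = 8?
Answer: -981273/32 ≈ -30665.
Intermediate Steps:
f(h) = 2*h*(12 + h) (f(h) = (h + h)*(h - 1*(-12)) = (2*h)*(h + 12) = (2*h)*(12 + h) = 2*h*(12 + h))
-30679 - f((65 - 20)/(16 - 88)) = -30679 - 2*(65 - 20)/(16 - 88)*(12 + (65 - 20)/(16 - 88)) = -30679 - 2*45/(-72)*(12 + 45/(-72)) = -30679 - 2*45*(-1/72)*(12 + 45*(-1/72)) = -30679 - 2*(-5)*(12 - 5/8)/8 = -30679 - 2*(-5)*91/(8*8) = -30679 - 1*(-455/32) = -30679 + 455/32 = -981273/32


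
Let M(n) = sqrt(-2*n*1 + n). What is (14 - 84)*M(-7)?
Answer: -70*sqrt(7) ≈ -185.20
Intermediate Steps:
M(n) = sqrt(-n) (M(n) = sqrt(-2*n + n) = sqrt(-n))
(14 - 84)*M(-7) = (14 - 84)*sqrt(-1*(-7)) = -70*sqrt(7)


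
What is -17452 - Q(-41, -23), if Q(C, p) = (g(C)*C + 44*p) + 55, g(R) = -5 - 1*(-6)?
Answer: -16454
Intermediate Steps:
g(R) = 1 (g(R) = -5 + 6 = 1)
Q(C, p) = 55 + C + 44*p (Q(C, p) = (1*C + 44*p) + 55 = (C + 44*p) + 55 = 55 + C + 44*p)
-17452 - Q(-41, -23) = -17452 - (55 - 41 + 44*(-23)) = -17452 - (55 - 41 - 1012) = -17452 - 1*(-998) = -17452 + 998 = -16454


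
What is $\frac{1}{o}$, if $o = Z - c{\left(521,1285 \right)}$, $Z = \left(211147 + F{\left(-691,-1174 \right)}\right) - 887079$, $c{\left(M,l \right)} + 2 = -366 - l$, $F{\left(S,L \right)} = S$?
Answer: $- \frac{1}{674970} \approx -1.4815 \cdot 10^{-6}$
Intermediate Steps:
$c{\left(M,l \right)} = -368 - l$ ($c{\left(M,l \right)} = -2 - \left(366 + l\right) = -368 - l$)
$Z = -676623$ ($Z = \left(211147 - 691\right) - 887079 = 210456 - 887079 = -676623$)
$o = -674970$ ($o = -676623 - \left(-368 - 1285\right) = -676623 - -1653 = -676623 + 1653 = -674970$)
$\frac{1}{o} = \frac{1}{-674970} = - \frac{1}{674970}$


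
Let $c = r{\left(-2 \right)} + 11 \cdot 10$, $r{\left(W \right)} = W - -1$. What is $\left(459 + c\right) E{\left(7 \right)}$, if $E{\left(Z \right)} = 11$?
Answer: $6248$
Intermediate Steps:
$r{\left(W \right)} = 1 + W$ ($r{\left(W \right)} = W + 1 = 1 + W$)
$c = 109$ ($c = \left(1 - 2\right) + 11 \cdot 10 = -1 + 110 = 109$)
$\left(459 + c\right) E{\left(7 \right)} = \left(459 + 109\right) 11 = 568 \cdot 11 = 6248$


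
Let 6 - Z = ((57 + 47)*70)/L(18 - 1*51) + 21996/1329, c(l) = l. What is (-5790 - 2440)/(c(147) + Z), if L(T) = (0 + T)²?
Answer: -3970374210/62601743 ≈ -63.423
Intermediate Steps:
L(T) = T²
Z = -8315026/482427 (Z = 6 - (((57 + 47)*70)/((18 - 1*51)²) + 21996/1329) = 6 - ((104*70)/((18 - 51)²) + 21996*(1/1329)) = 6 - (7280/((-33)²) + 7332/443) = 6 - (7280/1089 + 7332/443) = 6 - 1*11209588/482427 = 6 - 11209588/482427 = -8315026/482427 ≈ -17.236)
(-5790 - 2440)/(c(147) + Z) = (-5790 - 2440)/(147 - 8315026/482427) = -8230/62601743/482427 = -8230*482427/62601743 = -3970374210/62601743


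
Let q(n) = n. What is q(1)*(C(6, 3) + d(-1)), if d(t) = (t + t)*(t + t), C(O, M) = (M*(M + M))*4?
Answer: 76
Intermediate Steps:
C(O, M) = 8*M² (C(O, M) = (M*(2*M))*4 = (2*M²)*4 = 8*M²)
d(t) = 4*t² (d(t) = (2*t)*(2*t) = 4*t²)
q(1)*(C(6, 3) + d(-1)) = 1*(8*3² + 4*(-1)²) = 1*(8*9 + 4*1) = 1*(72 + 4) = 1*76 = 76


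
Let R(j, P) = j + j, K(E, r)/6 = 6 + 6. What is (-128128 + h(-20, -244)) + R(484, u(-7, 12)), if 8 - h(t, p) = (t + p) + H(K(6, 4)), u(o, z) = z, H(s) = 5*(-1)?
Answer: -126883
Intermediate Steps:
K(E, r) = 72 (K(E, r) = 6*(6 + 6) = 6*12 = 72)
H(s) = -5
R(j, P) = 2*j
h(t, p) = 13 - p - t (h(t, p) = 8 - ((t + p) - 5) = 8 - ((p + t) - 5) = 8 - (-5 + p + t) = 8 + (5 - p - t) = 13 - p - t)
(-128128 + h(-20, -244)) + R(484, u(-7, 12)) = (-128128 + (13 - 1*(-244) - 1*(-20))) + 2*484 = (-128128 + (13 + 244 + 20)) + 968 = (-128128 + 277) + 968 = -127851 + 968 = -126883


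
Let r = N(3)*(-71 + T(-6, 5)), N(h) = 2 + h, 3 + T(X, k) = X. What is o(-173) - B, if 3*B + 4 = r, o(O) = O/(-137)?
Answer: 55867/411 ≈ 135.93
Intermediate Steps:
T(X, k) = -3 + X
o(O) = -O/137 (o(O) = O*(-1/137) = -O/137)
r = -400 (r = (2 + 3)*(-71 + (-3 - 6)) = 5*(-71 - 9) = 5*(-80) = -400)
B = -404/3 (B = -4/3 + (1/3)*(-400) = -4/3 - 400/3 = -404/3 ≈ -134.67)
o(-173) - B = -1/137*(-173) - 1*(-404/3) = 173/137 + 404/3 = 55867/411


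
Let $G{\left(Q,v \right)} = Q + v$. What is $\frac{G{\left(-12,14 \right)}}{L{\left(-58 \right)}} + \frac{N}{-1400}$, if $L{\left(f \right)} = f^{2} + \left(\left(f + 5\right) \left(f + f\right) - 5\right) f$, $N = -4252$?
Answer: $\frac{37516389}{12352550} \approx 3.0371$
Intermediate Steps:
$L{\left(f \right)} = f^{2} + f \left(-5 + 2 f \left(5 + f\right)\right)$ ($L{\left(f \right)} = f^{2} + \left(\left(5 + f\right) 2 f - 5\right) f = f^{2} + \left(2 f \left(5 + f\right) - 5\right) f = f^{2} + \left(-5 + 2 f \left(5 + f\right)\right) f = f^{2} + f \left(-5 + 2 f \left(5 + f\right)\right)$)
$\frac{G{\left(-12,14 \right)}}{L{\left(-58 \right)}} + \frac{N}{-1400} = \frac{-12 + 14}{\left(-58\right) \left(-5 + 2 \left(-58\right)^{2} + 11 \left(-58\right)\right)} - \frac{4252}{-1400} = \frac{2}{\left(-58\right) \left(-5 + 2 \cdot 3364 - 638\right)} - - \frac{1063}{350} = \frac{2}{\left(-58\right) \left(-5 + 6728 - 638\right)} + \frac{1063}{350} = \frac{2}{\left(-58\right) 6085} + \frac{1063}{350} = \frac{2}{-352930} + \frac{1063}{350} = 2 \left(- \frac{1}{352930}\right) + \frac{1063}{350} = - \frac{1}{176465} + \frac{1063}{350} = \frac{37516389}{12352550}$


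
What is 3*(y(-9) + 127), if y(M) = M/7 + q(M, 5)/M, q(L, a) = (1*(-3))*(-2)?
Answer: 2626/7 ≈ 375.14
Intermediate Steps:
q(L, a) = 6 (q(L, a) = -3*(-2) = 6)
y(M) = 6/M + M/7 (y(M) = M/7 + 6/M = 6/M + M/7)
3*(y(-9) + 127) = 3*((6/(-9) + (⅐)*(-9)) + 127) = 3*((6*(-⅑) - 9/7) + 127) = 3*((-⅔ - 9/7) + 127) = 3*(-41/21 + 127) = 3*(2626/21) = 2626/7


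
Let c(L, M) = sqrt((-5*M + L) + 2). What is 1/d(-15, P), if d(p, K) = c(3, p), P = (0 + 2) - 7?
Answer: sqrt(5)/20 ≈ 0.11180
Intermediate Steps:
P = -5 (P = 2 - 7 = -5)
c(L, M) = sqrt(2 + L - 5*M) (c(L, M) = sqrt((L - 5*M) + 2) = sqrt(2 + L - 5*M))
d(p, K) = sqrt(5 - 5*p) (d(p, K) = sqrt(2 + 3 - 5*p) = sqrt(5 - 5*p))
1/d(-15, P) = 1/(sqrt(5 - 5*(-15))) = 1/(sqrt(5 + 75)) = 1/(sqrt(80)) = 1/(4*sqrt(5)) = sqrt(5)/20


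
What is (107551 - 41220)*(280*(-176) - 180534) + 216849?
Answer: -15243575585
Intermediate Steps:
(107551 - 41220)*(280*(-176) - 180534) + 216849 = 66331*(-49280 - 180534) + 216849 = 66331*(-229814) + 216849 = -15243792434 + 216849 = -15243575585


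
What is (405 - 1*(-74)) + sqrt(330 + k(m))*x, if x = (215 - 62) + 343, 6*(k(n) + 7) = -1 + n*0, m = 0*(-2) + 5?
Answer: 479 + 248*sqrt(11622)/3 ≈ 9390.9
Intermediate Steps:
m = 5 (m = 0 + 5 = 5)
k(n) = -43/6 (k(n) = -7 + (-1 + n*0)/6 = -7 + (-1 + 0)/6 = -7 + (1/6)*(-1) = -7 - 1/6 = -43/6)
x = 496 (x = 153 + 343 = 496)
(405 - 1*(-74)) + sqrt(330 + k(m))*x = (405 - 1*(-74)) + sqrt(330 - 43/6)*496 = (405 + 74) + sqrt(1937/6)*496 = 479 + (sqrt(11622)/6)*496 = 479 + 248*sqrt(11622)/3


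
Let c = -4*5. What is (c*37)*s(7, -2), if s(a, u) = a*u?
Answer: 10360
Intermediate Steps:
c = -20
(c*37)*s(7, -2) = (-20*37)*(7*(-2)) = -740*(-14) = 10360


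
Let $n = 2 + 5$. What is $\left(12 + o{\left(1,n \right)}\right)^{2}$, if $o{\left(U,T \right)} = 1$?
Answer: $169$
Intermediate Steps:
$n = 7$
$\left(12 + o{\left(1,n \right)}\right)^{2} = \left(12 + 1\right)^{2} = 13^{2} = 169$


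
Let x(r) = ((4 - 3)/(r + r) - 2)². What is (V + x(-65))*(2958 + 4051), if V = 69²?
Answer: 564427908189/16900 ≈ 3.3398e+7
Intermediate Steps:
x(r) = (-2 + 1/(2*r))² (x(r) = (1/(2*r) - 2)² = (-2 + 1/(2*r))²)
V = 4761
(V + x(-65))*(2958 + 4051) = (4761 + (¼)*(-1 + 4*(-65))²/(-65)²)*(2958 + 4051) = (4761 + (¼)*(1/4225)*(-1 - 260)²)*7009 = (4761 + (¼)*(1/4225)*(-261)²)*7009 = (4761 + (¼)*(1/4225)*68121)*7009 = (4761 + 68121/16900)*7009 = (80529021/16900)*7009 = 564427908189/16900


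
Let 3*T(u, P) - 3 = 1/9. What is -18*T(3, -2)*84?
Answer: -1568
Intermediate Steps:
T(u, P) = 28/27 (T(u, P) = 1 + (⅓)/9 = 1 + (⅓)*(⅑) = 1 + 1/27 = 28/27)
-18*T(3, -2)*84 = -18*28/27*84 = -56/3*84 = -1568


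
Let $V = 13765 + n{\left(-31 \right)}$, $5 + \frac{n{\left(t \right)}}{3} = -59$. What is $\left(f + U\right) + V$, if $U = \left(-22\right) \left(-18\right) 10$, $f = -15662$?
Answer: $1871$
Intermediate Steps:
$n{\left(t \right)} = -192$ ($n{\left(t \right)} = -15 + 3 \left(-59\right) = -15 - 177 = -192$)
$U = 3960$ ($U = 396 \cdot 10 = 3960$)
$V = 13573$ ($V = 13765 - 192 = 13573$)
$\left(f + U\right) + V = \left(-15662 + 3960\right) + 13573 = -11702 + 13573 = 1871$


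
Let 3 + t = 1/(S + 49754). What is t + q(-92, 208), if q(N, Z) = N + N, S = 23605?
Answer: -13718132/73359 ≈ -187.00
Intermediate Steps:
q(N, Z) = 2*N
t = -220076/73359 (t = -3 + 1/(23605 + 49754) = -3 + 1/73359 = -220076/73359 ≈ -3.0000)
t + q(-92, 208) = -220076/73359 + 2*(-92) = -220076/73359 - 184 = -13718132/73359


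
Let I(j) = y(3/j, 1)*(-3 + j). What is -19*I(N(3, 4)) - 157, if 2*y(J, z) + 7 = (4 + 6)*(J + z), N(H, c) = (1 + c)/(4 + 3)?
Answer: 5741/7 ≈ 820.14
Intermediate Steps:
N(H, c) = ⅐ + c/7 (N(H, c) = (1 + c)/7 = (1 + c)*(⅐) = ⅐ + c/7)
y(J, z) = -7/2 + 5*J + 5*z (y(J, z) = -7/2 + ((4 + 6)*(J + z))/2 = -7/2 + (10*(J + z))/2 = -7/2 + (10*J + 10*z)/2 = -7/2 + (5*J + 5*z) = -7/2 + 5*J + 5*z)
I(j) = (-3 + j)*(3/2 + 15/j) (I(j) = (-7/2 + 5*(3/j) + 5*1)*(-3 + j) = (-7/2 + 15/j + 5)*(-3 + j) = (3/2 + 15/j)*(-3 + j) = (-3 + j)*(3/2 + 15/j))
-19*I(N(3, 4)) - 157 = -57*(-3 + (⅐ + (⅐)*4))*(10 + (⅐ + (⅐)*4))/(2*(⅐ + (⅐)*4)) - 157 = -57*(-3 + (⅐ + 4/7))*(10 + (⅐ + 4/7))/(2*(⅐ + 4/7)) - 157 = -57*(-3 + 5/7)*(10 + 5/7)/(2*5/7) - 157 = -57*7*(-16)*75/(2*5*7*7) - 157 = -19*(-360/7) - 157 = 6840/7 - 157 = 5741/7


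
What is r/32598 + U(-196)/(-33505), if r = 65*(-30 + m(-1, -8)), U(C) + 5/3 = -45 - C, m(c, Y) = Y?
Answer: -43812659/546097995 ≈ -0.080229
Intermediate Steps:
U(C) = -140/3 - C (U(C) = -5/3 + (-45 - C) = -140/3 - C)
r = -2470 (r = 65*(-30 - 8) = 65*(-38) = -2470)
r/32598 + U(-196)/(-33505) = -2470/32598 + (-140/3 - 1*(-196))/(-33505) = -2470*1/32598 + (-140/3 + 196)*(-1/33505) = -1235/16299 + (448/3)*(-1/33505) = -1235/16299 - 448/100515 = -43812659/546097995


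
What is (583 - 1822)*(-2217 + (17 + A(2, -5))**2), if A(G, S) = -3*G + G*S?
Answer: 2745624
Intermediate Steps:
(583 - 1822)*(-2217 + (17 + A(2, -5))**2) = (583 - 1822)*(-2217 + (17 + 2*(-3 - 5))**2) = -1239*(-2217 + (17 + 2*(-8))**2) = -1239*(-2217 + (17 - 16)**2) = -1239*(-2217 + 1**2) = -1239*(-2217 + 1) = -1239*(-2216) = 2745624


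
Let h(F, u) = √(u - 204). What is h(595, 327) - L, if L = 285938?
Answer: -285938 + √123 ≈ -2.8593e+5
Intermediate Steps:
h(F, u) = √(-204 + u)
h(595, 327) - L = √(-204 + 327) - 1*285938 = √123 - 285938 = -285938 + √123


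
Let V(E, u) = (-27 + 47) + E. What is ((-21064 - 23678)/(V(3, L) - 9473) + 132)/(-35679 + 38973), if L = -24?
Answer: 215357/5188050 ≈ 0.041510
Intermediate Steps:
V(E, u) = 20 + E
((-21064 - 23678)/(V(3, L) - 9473) + 132)/(-35679 + 38973) = ((-21064 - 23678)/((20 + 3) - 9473) + 132)/(-35679 + 38973) = (-44742/(23 - 9473) + 132)/3294 = (-44742/(-9450) + 132)*(1/3294) = (-44742*(-1/9450) + 132)*(1/3294) = (7457/1575 + 132)*(1/3294) = (215357/1575)*(1/3294) = 215357/5188050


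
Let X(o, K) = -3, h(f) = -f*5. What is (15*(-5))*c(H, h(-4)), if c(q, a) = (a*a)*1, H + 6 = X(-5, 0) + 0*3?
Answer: -30000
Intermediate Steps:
h(f) = -5*f
H = -9 (H = -6 + (-3 + 0*3) = -6 + (-3 + 0) = -6 - 3 = -9)
c(q, a) = a² (c(q, a) = a²*1 = a²)
(15*(-5))*c(H, h(-4)) = (15*(-5))*(-5*(-4))² = -75*20² = -75*400 = -30000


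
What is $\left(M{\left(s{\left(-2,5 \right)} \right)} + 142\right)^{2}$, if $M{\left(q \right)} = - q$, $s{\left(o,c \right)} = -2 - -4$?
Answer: $19600$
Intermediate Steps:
$s{\left(o,c \right)} = 2$ ($s{\left(o,c \right)} = -2 + 4 = 2$)
$\left(M{\left(s{\left(-2,5 \right)} \right)} + 142\right)^{2} = \left(\left(-1\right) 2 + 142\right)^{2} = \left(-2 + 142\right)^{2} = 140^{2} = 19600$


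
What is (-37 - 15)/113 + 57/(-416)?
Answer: -28073/47008 ≈ -0.59720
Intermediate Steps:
(-37 - 15)/113 + 57/(-416) = -52*1/113 + 57*(-1/416) = -52/113 - 57/416 = -28073/47008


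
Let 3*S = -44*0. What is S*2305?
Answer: 0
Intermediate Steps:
S = 0 (S = (-44*0)/3 = (⅓)*0 = 0)
S*2305 = 0*2305 = 0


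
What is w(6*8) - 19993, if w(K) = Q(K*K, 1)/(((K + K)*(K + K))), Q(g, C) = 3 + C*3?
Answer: -30709247/1536 ≈ -19993.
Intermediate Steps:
Q(g, C) = 3 + 3*C
w(K) = 3/(2*K²) (w(K) = (3 + 3*1)/(((K + K)*(K + K))) = (3 + 3)/(((2*K)*(2*K))) = 6/((4*K²)) = 6*(1/(4*K²)) = 3/(2*K²))
w(6*8) - 19993 = 3/(2*(6*8)²) - 19993 = (3/2)/48² - 19993 = (3/2)*(1/2304) - 19993 = 1/1536 - 19993 = -30709247/1536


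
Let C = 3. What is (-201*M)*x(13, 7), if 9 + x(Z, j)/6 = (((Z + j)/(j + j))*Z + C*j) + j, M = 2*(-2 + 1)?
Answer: 634356/7 ≈ 90622.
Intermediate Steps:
M = -2 (M = 2*(-1) = -2)
x(Z, j) = -54 + 24*j + 3*Z*(Z + j)/j (x(Z, j) = -54 + 6*((((Z + j)/(j + j))*Z + 3*j) + j) = -54 + 6*((((Z + j)/((2*j)))*Z + 3*j) + j) = -54 + 6*((((Z + j)*(1/(2*j)))*Z + 3*j) + j) = -54 + 6*((((Z + j)/(2*j))*Z + 3*j) + j) = -54 + 6*((Z*(Z + j)/(2*j) + 3*j) + j) = -54 + 6*((3*j + Z*(Z + j)/(2*j)) + j) = -54 + 6*(4*j + Z*(Z + j)/(2*j)) = -54 + (24*j + 3*Z*(Z + j)/j) = -54 + 24*j + 3*Z*(Z + j)/j)
(-201*M)*x(13, 7) = (-201*(-2))*(-54 + 3*13 + 24*7 + 3*13²/7) = 402*(-54 + 39 + 168 + 3*169*(⅐)) = 402*(-54 + 39 + 168 + 507/7) = 402*(1578/7) = 634356/7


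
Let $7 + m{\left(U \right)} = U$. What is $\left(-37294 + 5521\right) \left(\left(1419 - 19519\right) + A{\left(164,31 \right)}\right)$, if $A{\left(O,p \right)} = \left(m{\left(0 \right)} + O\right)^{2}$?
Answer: $-208081377$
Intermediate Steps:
$m{\left(U \right)} = -7 + U$
$A{\left(O,p \right)} = \left(-7 + O\right)^{2}$ ($A{\left(O,p \right)} = \left(\left(-7 + 0\right) + O\right)^{2} = \left(-7 + O\right)^{2}$)
$\left(-37294 + 5521\right) \left(\left(1419 - 19519\right) + A{\left(164,31 \right)}\right) = \left(-37294 + 5521\right) \left(\left(1419 - 19519\right) + \left(-7 + 164\right)^{2}\right) = - 31773 \left(\left(1419 - 19519\right) + 157^{2}\right) = - 31773 \left(-18100 + 24649\right) = \left(-31773\right) 6549 = -208081377$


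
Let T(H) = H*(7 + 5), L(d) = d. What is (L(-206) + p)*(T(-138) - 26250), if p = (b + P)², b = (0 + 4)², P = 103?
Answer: -389428230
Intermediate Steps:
b = 16 (b = 4² = 16)
T(H) = 12*H (T(H) = H*12 = 12*H)
p = 14161 (p = (16 + 103)² = 119² = 14161)
(L(-206) + p)*(T(-138) - 26250) = (-206 + 14161)*(12*(-138) - 26250) = 13955*(-1656 - 26250) = 13955*(-27906) = -389428230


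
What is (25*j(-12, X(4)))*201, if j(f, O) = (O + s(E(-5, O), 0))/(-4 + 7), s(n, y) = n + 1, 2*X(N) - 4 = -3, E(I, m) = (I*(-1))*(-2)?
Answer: -28475/2 ≈ -14238.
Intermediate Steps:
E(I, m) = 2*I (E(I, m) = -I*(-2) = 2*I)
X(N) = 1/2 (X(N) = 2 + (1/2)*(-3) = 2 - 3/2 = 1/2)
s(n, y) = 1 + n
j(f, O) = -3 + O/3 (j(f, O) = (O + (1 + 2*(-5)))/(-4 + 7) = (O + (1 - 10))/3 = (O - 9)*(1/3) = (-9 + O)*(1/3) = -3 + O/3)
(25*j(-12, X(4)))*201 = (25*(-3 + (1/3)*(1/2)))*201 = (25*(-3 + 1/6))*201 = (25*(-17/6))*201 = -425/6*201 = -28475/2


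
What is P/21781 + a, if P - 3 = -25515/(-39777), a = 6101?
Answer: 1761933944461/288794279 ≈ 6101.0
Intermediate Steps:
P = 48282/13259 (P = 3 - 25515/(-39777) = 3 - 25515*(-1/39777) = 3 + 8505/13259 = 48282/13259 ≈ 3.6414)
P/21781 + a = (48282/13259)/21781 + 6101 = (48282/13259)*(1/21781) + 6101 = 48282/288794279 + 6101 = 1761933944461/288794279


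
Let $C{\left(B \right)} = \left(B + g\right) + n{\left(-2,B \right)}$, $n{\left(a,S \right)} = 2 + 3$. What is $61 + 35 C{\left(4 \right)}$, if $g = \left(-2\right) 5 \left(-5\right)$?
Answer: $2126$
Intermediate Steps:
$n{\left(a,S \right)} = 5$
$g = 50$ ($g = \left(-10\right) \left(-5\right) = 50$)
$C{\left(B \right)} = 55 + B$ ($C{\left(B \right)} = \left(B + 50\right) + 5 = \left(50 + B\right) + 5 = 55 + B$)
$61 + 35 C{\left(4 \right)} = 61 + 35 \left(55 + 4\right) = 61 + 35 \cdot 59 = 61 + 2065 = 2126$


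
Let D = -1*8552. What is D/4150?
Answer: -4276/2075 ≈ -2.0607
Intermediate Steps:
D = -8552
D/4150 = -8552/4150 = -8552*1/4150 = -4276/2075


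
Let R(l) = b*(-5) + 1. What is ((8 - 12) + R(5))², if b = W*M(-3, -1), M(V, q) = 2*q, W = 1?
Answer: 49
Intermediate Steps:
b = -2 (b = 1*(2*(-1)) = 1*(-2) = -2)
R(l) = 11 (R(l) = -2*(-5) + 1 = 10 + 1 = 11)
((8 - 12) + R(5))² = ((8 - 12) + 11)² = (-4 + 11)² = 7² = 49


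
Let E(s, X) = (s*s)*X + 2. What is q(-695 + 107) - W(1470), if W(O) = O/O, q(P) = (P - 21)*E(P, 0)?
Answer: -1219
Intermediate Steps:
E(s, X) = 2 + X*s² (E(s, X) = s²*X + 2 = X*s² + 2 = 2 + X*s²)
q(P) = -42 + 2*P (q(P) = (P - 21)*(2 + 0*P²) = (-21 + P)*(2 + 0) = (-21 + P)*2 = -42 + 2*P)
W(O) = 1
q(-695 + 107) - W(1470) = (-42 + 2*(-695 + 107)) - 1*1 = (-42 + 2*(-588)) - 1 = (-42 - 1176) - 1 = -1218 - 1 = -1219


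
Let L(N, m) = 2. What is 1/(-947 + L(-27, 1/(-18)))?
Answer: -1/945 ≈ -0.0010582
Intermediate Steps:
1/(-947 + L(-27, 1/(-18))) = 1/(-947 + 2) = 1/(-945) = -1/945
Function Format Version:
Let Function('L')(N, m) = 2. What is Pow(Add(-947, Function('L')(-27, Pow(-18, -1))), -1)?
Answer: Rational(-1, 945) ≈ -0.0010582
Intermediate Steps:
Pow(Add(-947, Function('L')(-27, Pow(-18, -1))), -1) = Pow(Add(-947, 2), -1) = Pow(-945, -1) = Rational(-1, 945)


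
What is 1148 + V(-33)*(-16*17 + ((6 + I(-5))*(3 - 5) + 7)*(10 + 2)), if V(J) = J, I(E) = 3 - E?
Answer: 18440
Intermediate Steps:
1148 + V(-33)*(-16*17 + ((6 + I(-5))*(3 - 5) + 7)*(10 + 2)) = 1148 - 33*(-16*17 + ((6 + (3 - 1*(-5)))*(3 - 5) + 7)*(10 + 2)) = 1148 - 33*(-272 + ((6 + (3 + 5))*(-2) + 7)*12) = 1148 - 33*(-272 + ((6 + 8)*(-2) + 7)*12) = 1148 - 33*(-272 + (14*(-2) + 7)*12) = 1148 - 33*(-272 + (-28 + 7)*12) = 1148 - 33*(-272 - 21*12) = 1148 - 33*(-272 - 252) = 1148 - 33*(-524) = 1148 + 17292 = 18440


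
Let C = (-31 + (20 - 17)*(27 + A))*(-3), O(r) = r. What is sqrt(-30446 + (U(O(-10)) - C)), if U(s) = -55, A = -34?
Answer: I*sqrt(30657) ≈ 175.09*I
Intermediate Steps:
C = 156 (C = (-31 + (20 - 17)*(27 - 34))*(-3) = (-31 + 3*(-7))*(-3) = (-31 - 21)*(-3) = -52*(-3) = 156)
sqrt(-30446 + (U(O(-10)) - C)) = sqrt(-30446 + (-55 - 1*156)) = sqrt(-30446 + (-55 - 156)) = sqrt(-30446 - 211) = sqrt(-30657) = I*sqrt(30657)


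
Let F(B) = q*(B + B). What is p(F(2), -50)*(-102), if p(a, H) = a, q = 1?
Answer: -408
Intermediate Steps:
F(B) = 2*B (F(B) = 1*(B + B) = 1*(2*B) = 2*B)
p(F(2), -50)*(-102) = (2*2)*(-102) = 4*(-102) = -408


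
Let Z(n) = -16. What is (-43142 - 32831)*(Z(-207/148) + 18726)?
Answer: -1421454830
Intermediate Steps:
(-43142 - 32831)*(Z(-207/148) + 18726) = (-43142 - 32831)*(-16 + 18726) = -75973*18710 = -1421454830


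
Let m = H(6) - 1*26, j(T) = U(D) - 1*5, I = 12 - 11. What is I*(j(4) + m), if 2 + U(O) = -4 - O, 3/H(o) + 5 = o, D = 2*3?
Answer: -40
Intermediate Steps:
D = 6
H(o) = 3/(-5 + o)
U(O) = -6 - O (U(O) = -2 + (-4 - O) = -6 - O)
I = 1
j(T) = -17 (j(T) = (-6 - 1*6) - 1*5 = (-6 - 6) - 5 = -12 - 5 = -17)
m = -23 (m = 3/(-5 + 6) - 1*26 = 3/1 - 26 = 3*1 - 26 = 3 - 26 = -23)
I*(j(4) + m) = 1*(-17 - 23) = 1*(-40) = -40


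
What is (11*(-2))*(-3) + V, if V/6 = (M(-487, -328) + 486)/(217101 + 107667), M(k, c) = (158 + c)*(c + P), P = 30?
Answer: 1811797/27064 ≈ 66.945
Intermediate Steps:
M(k, c) = (30 + c)*(158 + c) (M(k, c) = (158 + c)*(c + 30) = (158 + c)*(30 + c) = (30 + c)*(158 + c))
V = 25573/27064 (V = 6*(((4740 + (-328)² + 188*(-328)) + 486)/(217101 + 107667)) = 6*(((4740 + 107584 - 61664) + 486)/324768) = 6*((50660 + 486)*(1/324768)) = 6*(51146*(1/324768)) = 6*(25573/162384) = 25573/27064 ≈ 0.94491)
(11*(-2))*(-3) + V = (11*(-2))*(-3) + 25573/27064 = -22*(-3) + 25573/27064 = 66 + 25573/27064 = 1811797/27064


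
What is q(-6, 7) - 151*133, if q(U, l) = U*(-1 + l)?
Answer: -20119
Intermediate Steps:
q(-6, 7) - 151*133 = -6*(-1 + 7) - 151*133 = -6*6 - 20083 = -36 - 20083 = -20119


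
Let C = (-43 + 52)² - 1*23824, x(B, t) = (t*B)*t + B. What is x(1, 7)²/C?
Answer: -2500/23743 ≈ -0.10529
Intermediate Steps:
x(B, t) = B + B*t² (x(B, t) = (B*t)*t + B = B*t² + B = B + B*t²)
C = -23743 (C = 9² - 23824 = 81 - 23824 = -23743)
x(1, 7)²/C = (1*(1 + 7²))²/(-23743) = (1*(1 + 49))²*(-1/23743) = (1*50)²*(-1/23743) = 50²*(-1/23743) = 2500*(-1/23743) = -2500/23743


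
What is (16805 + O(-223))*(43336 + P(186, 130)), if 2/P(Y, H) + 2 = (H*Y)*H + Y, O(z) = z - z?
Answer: 1144675568188965/1571792 ≈ 7.2826e+8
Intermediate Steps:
O(z) = 0
P(Y, H) = 2/(-2 + Y + Y*H**2) (P(Y, H) = 2/(-2 + ((H*Y)*H + Y)) = 2/(-2 + (Y*H**2 + Y)) = 2/(-2 + (Y + Y*H**2)) = 2/(-2 + Y + Y*H**2))
(16805 + O(-223))*(43336 + P(186, 130)) = (16805 + 0)*(43336 + 2/(-2 + 186 + 186*130**2)) = 16805*(43336 + 2/(-2 + 186 + 186*16900)) = 16805*(43336 + 2/(-2 + 186 + 3143400)) = 16805*(43336 + 2/3143584) = 16805*(43336 + 2*(1/3143584)) = 16805*(43336 + 1/1571792) = 16805*(68115178113/1571792) = 1144675568188965/1571792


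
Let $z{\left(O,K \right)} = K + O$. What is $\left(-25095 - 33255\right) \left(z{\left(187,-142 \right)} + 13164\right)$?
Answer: $-770745150$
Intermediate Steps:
$\left(-25095 - 33255\right) \left(z{\left(187,-142 \right)} + 13164\right) = \left(-25095 - 33255\right) \left(\left(-142 + 187\right) + 13164\right) = - 58350 \left(45 + 13164\right) = \left(-58350\right) 13209 = -770745150$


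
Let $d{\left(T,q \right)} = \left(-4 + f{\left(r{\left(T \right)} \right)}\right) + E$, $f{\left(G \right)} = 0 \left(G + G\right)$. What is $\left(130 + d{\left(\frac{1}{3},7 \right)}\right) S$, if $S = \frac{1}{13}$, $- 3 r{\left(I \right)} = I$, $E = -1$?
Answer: $\frac{125}{13} \approx 9.6154$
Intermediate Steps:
$r{\left(I \right)} = - \frac{I}{3}$
$f{\left(G \right)} = 0$ ($f{\left(G \right)} = 0 \cdot 2 G = 0$)
$d{\left(T,q \right)} = -5$ ($d{\left(T,q \right)} = \left(-4 + 0\right) - 1 = -4 - 1 = -5$)
$S = \frac{1}{13} \approx 0.076923$
$\left(130 + d{\left(\frac{1}{3},7 \right)}\right) S = \left(130 - 5\right) \frac{1}{13} = 125 \cdot \frac{1}{13} = \frac{125}{13}$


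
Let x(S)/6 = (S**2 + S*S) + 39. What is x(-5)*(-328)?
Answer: -175152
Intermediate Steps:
x(S) = 234 + 12*S**2 (x(S) = 6*((S**2 + S*S) + 39) = 6*((S**2 + S**2) + 39) = 6*(2*S**2 + 39) = 6*(39 + 2*S**2) = 234 + 12*S**2)
x(-5)*(-328) = (234 + 12*(-5)**2)*(-328) = (234 + 12*25)*(-328) = (234 + 300)*(-328) = 534*(-328) = -175152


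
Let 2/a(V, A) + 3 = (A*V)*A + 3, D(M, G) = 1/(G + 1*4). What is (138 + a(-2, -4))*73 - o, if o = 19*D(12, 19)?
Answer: 3705249/368 ≈ 10069.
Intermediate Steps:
D(M, G) = 1/(4 + G) (D(M, G) = 1/(G + 4) = 1/(4 + G))
a(V, A) = 2/(A²*V) (a(V, A) = 2/(-3 + ((A*V)*A + 3)) = 2/(-3 + (V*A² + 3)) = 2/(-3 + (3 + V*A²)) = 2/((V*A²)) = 2*(1/(A²*V)) = 2/(A²*V))
o = 19/23 (o = 19/(4 + 19) = 19/23 ≈ 0.82609)
(138 + a(-2, -4))*73 - o = (138 + 2/((-4)²*(-2)))*73 - 1*19/23 = (138 + 2*(1/16)*(-½))*73 - 19/23 = (138 - 1/16)*73 - 19/23 = (2207/16)*73 - 19/23 = 161111/16 - 19/23 = 3705249/368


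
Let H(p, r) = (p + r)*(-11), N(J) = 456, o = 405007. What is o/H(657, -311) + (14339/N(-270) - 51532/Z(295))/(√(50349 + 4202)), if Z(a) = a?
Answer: -405007/3806 - 19268587*√54551/7338200520 ≈ -107.03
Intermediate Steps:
H(p, r) = -11*p - 11*r
o/H(657, -311) + (14339/N(-270) - 51532/Z(295))/(√(50349 + 4202)) = 405007/(-11*657 - 11*(-311)) + (14339/456 - 51532/295)/(√(50349 + 4202)) = 405007/(-7227 + 3421) + (14339*(1/456) - 51532*1/295)/(√54551) = 405007/(-3806) + (14339/456 - 51532/295)*(√54551/54551) = 405007*(-1/3806) - 19268587*√54551/7338200520 = -405007/3806 - 19268587*√54551/7338200520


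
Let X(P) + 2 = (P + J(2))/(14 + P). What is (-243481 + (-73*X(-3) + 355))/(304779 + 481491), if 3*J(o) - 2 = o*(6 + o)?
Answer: -2672999/8648970 ≈ -0.30905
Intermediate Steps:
J(o) = 2/3 + o*(6 + o)/3 (J(o) = 2/3 + (o*(6 + o))/3 = 2/3 + o*(6 + o)/3)
X(P) = -2 + (6 + P)/(14 + P) (X(P) = -2 + (P + (2/3 + 2*2 + (1/3)*2**2))/(14 + P) = -2 + (P + (2/3 + 4 + (1/3)*4))/(14 + P) = -2 + (P + (2/3 + 4 + 4/3))/(14 + P) = -2 + (P + 6)/(14 + P) = -2 + (6 + P)/(14 + P))
(-243481 + (-73*X(-3) + 355))/(304779 + 481491) = (-243481 + (-73*(-22 - 1*(-3))/(14 - 3) + 355))/(304779 + 481491) = (-243481 + (-73*(-22 + 3)/11 + 355))/786270 = (-243481 + (-73*(-19)/11 + 355))*(1/786270) = (-243481 + (-73*(-19/11) + 355))*(1/786270) = (-243481 + (1387/11 + 355))*(1/786270) = (-243481 + 5292/11)*(1/786270) = -2672999/11*1/786270 = -2672999/8648970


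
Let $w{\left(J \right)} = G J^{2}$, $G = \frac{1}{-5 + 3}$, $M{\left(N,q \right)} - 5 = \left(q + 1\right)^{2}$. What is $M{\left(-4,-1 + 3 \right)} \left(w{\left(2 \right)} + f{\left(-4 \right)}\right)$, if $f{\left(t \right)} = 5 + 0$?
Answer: $42$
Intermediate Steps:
$f{\left(t \right)} = 5$
$M{\left(N,q \right)} = 5 + \left(1 + q\right)^{2}$ ($M{\left(N,q \right)} = 5 + \left(q + 1\right)^{2} = 5 + \left(1 + q\right)^{2}$)
$G = - \frac{1}{2}$ ($G = \frac{1}{-2} = - \frac{1}{2} \approx -0.5$)
$w{\left(J \right)} = - \frac{J^{2}}{2}$
$M{\left(-4,-1 + 3 \right)} \left(w{\left(2 \right)} + f{\left(-4 \right)}\right) = \left(5 + \left(1 + \left(-1 + 3\right)\right)^{2}\right) \left(- \frac{2^{2}}{2} + 5\right) = \left(5 + \left(1 + 2\right)^{2}\right) \left(\left(- \frac{1}{2}\right) 4 + 5\right) = \left(5 + 3^{2}\right) \left(-2 + 5\right) = \left(5 + 9\right) 3 = 14 \cdot 3 = 42$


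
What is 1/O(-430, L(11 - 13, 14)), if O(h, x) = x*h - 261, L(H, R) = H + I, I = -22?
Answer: 1/10059 ≈ 9.9413e-5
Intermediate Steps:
L(H, R) = -22 + H (L(H, R) = H - 22 = -22 + H)
O(h, x) = -261 + h*x (O(h, x) = h*x - 261 = -261 + h*x)
1/O(-430, L(11 - 13, 14)) = 1/(-261 - 430*(-22 + (11 - 13))) = 1/(-261 - 430*(-22 - 2)) = 1/(-261 - 430*(-24)) = 1/(-261 + 10320) = 1/10059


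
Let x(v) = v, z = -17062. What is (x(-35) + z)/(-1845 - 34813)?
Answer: 17097/36658 ≈ 0.46639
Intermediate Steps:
(x(-35) + z)/(-1845 - 34813) = (-35 - 17062)/(-1845 - 34813) = -17097/(-36658) = -17097*(-1/36658) = 17097/36658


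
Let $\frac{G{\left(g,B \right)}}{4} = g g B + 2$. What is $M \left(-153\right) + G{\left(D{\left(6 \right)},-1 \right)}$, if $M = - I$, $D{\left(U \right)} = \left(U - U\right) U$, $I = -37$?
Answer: $-5653$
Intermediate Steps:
$D{\left(U \right)} = 0$ ($D{\left(U \right)} = 0 U = 0$)
$M = 37$ ($M = \left(-1\right) \left(-37\right) = 37$)
$G{\left(g,B \right)} = 8 + 4 B g^{2}$ ($G{\left(g,B \right)} = 4 \left(g g B + 2\right) = 4 \left(g^{2} B + 2\right) = 4 \left(B g^{2} + 2\right) = 4 \left(2 + B g^{2}\right) = 8 + 4 B g^{2}$)
$M \left(-153\right) + G{\left(D{\left(6 \right)},-1 \right)} = 37 \left(-153\right) + \left(8 + 4 \left(-1\right) 0^{2}\right) = -5661 + \left(8 + 4 \left(-1\right) 0\right) = -5661 + \left(8 + 0\right) = -5661 + 8 = -5653$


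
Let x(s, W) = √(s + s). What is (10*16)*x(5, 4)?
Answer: 160*√10 ≈ 505.96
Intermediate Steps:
x(s, W) = √2*√s (x(s, W) = √(2*s) = √2*√s)
(10*16)*x(5, 4) = (10*16)*(√2*√5) = 160*√10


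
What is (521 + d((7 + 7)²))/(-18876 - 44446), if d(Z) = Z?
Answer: -717/63322 ≈ -0.011323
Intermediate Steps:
(521 + d((7 + 7)²))/(-18876 - 44446) = (521 + (7 + 7)²)/(-18876 - 44446) = (521 + 14²)/(-63322) = (521 + 196)*(-1/63322) = 717*(-1/63322) = -717/63322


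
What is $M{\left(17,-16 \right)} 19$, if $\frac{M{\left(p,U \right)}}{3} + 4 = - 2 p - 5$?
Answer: $-2451$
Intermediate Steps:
$M{\left(p,U \right)} = -27 - 6 p$ ($M{\left(p,U \right)} = -12 + 3 \left(- 2 p - 5\right) = -12 + 3 \left(-5 - 2 p\right) = -12 - \left(15 + 6 p\right) = -27 - 6 p$)
$M{\left(17,-16 \right)} 19 = \left(-27 - 102\right) 19 = \left(-129\right) 19 = -2451$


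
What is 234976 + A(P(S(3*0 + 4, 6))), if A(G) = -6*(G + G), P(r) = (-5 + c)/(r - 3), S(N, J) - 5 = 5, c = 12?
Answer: 234964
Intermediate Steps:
S(N, J) = 10 (S(N, J) = 5 + 5 = 10)
P(r) = 7/(-3 + r) (P(r) = (-5 + 12)/(r - 3) = 7/(-3 + r))
A(G) = -12*G
234976 + A(P(S(3*0 + 4, 6))) = 234976 - 84/(-3 + 10) = 234976 - 84/7 = 234976 - 12*1 = 234976 - 12 = 234964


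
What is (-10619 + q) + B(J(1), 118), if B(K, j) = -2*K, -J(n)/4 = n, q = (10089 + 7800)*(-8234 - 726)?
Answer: -160296051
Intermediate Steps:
q = -160285440 (q = 17889*(-8960) = -160285440)
J(n) = -4*n
(-10619 + q) + B(J(1), 118) = (-10619 - 160285440) - (-8) = -160296059 - 2*(-4) = -160296059 + 8 = -160296051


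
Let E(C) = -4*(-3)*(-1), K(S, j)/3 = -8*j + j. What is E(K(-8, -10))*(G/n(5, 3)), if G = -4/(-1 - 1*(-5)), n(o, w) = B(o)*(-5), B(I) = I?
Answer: -12/25 ≈ -0.48000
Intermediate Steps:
K(S, j) = -21*j (K(S, j) = 3*(-8*j + j) = 3*(-7*j) = -21*j)
E(C) = -12 (E(C) = 12*(-1) = -12)
n(o, w) = -5*o (n(o, w) = o*(-5) = -5*o)
G = -1 (G = -4/(-1 + 5) = -4/4 = -4*¼ = -1)
E(K(-8, -10))*(G/n(5, 3)) = -(-12)/((-5*5)) = -(-12)/(-25) = -(-12)*(-1)/25 = -12*1/25 = -12/25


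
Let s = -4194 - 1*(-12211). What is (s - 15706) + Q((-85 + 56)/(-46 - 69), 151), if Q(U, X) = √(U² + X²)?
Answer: -7689 + √301544066/115 ≈ -7538.0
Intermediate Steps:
s = 8017 (s = -4194 + 12211 = 8017)
(s - 15706) + Q((-85 + 56)/(-46 - 69), 151) = (8017 - 15706) + √(((-85 + 56)/(-46 - 69))² + 151²) = -7689 + √((-29/(-115))² + 22801) = -7689 + √((-29*(-1/115))² + 22801) = -7689 + √((29/115)² + 22801) = -7689 + √(841/13225 + 22801) = -7689 + √(301544066/13225) = -7689 + √301544066/115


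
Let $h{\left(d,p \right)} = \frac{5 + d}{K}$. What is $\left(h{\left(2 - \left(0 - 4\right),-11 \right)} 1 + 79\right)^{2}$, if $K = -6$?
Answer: $\frac{214369}{36} \approx 5954.7$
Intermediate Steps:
$h{\left(d,p \right)} = - \frac{5}{6} - \frac{d}{6}$ ($h{\left(d,p \right)} = \frac{5 + d}{-6} = \left(5 + d\right) \left(- \frac{1}{6}\right) = - \frac{5}{6} - \frac{d}{6}$)
$\left(h{\left(2 - \left(0 - 4\right),-11 \right)} 1 + 79\right)^{2} = \left(\left(- \frac{5}{6} - \frac{2 - \left(0 - 4\right)}{6}\right) 1 + 79\right)^{2} = \left(\left(- \frac{5}{6} - \frac{2 - -4}{6}\right) 1 + 79\right)^{2} = \left(\left(- \frac{5}{6} - \frac{2 + 4}{6}\right) 1 + 79\right)^{2} = \left(\left(- \frac{5}{6} - 1\right) 1 + 79\right)^{2} = \left(\left(- \frac{11}{6}\right) 1 + 79\right)^{2} = \left(- \frac{11}{6} + 79\right)^{2} = \left(\frac{463}{6}\right)^{2} = \frac{214369}{36}$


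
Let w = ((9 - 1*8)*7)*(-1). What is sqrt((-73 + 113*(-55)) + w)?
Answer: I*sqrt(6295) ≈ 79.341*I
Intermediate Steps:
w = -7 (w = ((9 - 8)*7)*(-1) = (1*7)*(-1) = 7*(-1) = -7)
sqrt((-73 + 113*(-55)) + w) = sqrt((-73 + 113*(-55)) - 7) = sqrt((-73 - 6215) - 7) = sqrt(-6288 - 7) = sqrt(-6295) = I*sqrt(6295)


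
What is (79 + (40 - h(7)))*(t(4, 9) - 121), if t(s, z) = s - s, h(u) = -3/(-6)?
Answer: -28677/2 ≈ -14339.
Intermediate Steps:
h(u) = 1/2 (h(u) = -3*(-1/6) = 1/2)
t(s, z) = 0
(79 + (40 - h(7)))*(t(4, 9) - 121) = (79 + (40 - 1*1/2))*(0 - 121) = (79 + (40 - 1/2))*(-121) = (79 + 79/2)*(-121) = (237/2)*(-121) = -28677/2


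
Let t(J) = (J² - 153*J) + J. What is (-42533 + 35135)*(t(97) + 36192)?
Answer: -228280086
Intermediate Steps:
t(J) = J² - 152*J
(-42533 + 35135)*(t(97) + 36192) = (-42533 + 35135)*(97*(-152 + 97) + 36192) = -7398*(97*(-55) + 36192) = -7398*(-5335 + 36192) = -7398*30857 = -228280086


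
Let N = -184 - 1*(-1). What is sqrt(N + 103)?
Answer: 4*I*sqrt(5) ≈ 8.9443*I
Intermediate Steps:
N = -183 (N = -184 + 1 = -183)
sqrt(N + 103) = sqrt(-183 + 103) = sqrt(-80) = 4*I*sqrt(5)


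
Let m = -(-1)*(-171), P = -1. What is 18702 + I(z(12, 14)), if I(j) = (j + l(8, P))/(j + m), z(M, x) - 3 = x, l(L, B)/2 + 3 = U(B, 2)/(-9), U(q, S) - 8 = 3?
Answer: 336635/18 ≈ 18702.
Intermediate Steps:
U(q, S) = 11 (U(q, S) = 8 + 3 = 11)
l(L, B) = -76/9 (l(L, B) = -6 + 2*(11/(-9)) = -6 + 2*(11*(-⅑)) = -6 + 2*(-11/9) = -6 - 22/9 = -76/9)
m = -171 (m = -1*171 = -171)
z(M, x) = 3 + x
I(j) = (-76/9 + j)/(-171 + j) (I(j) = (j - 76/9)/(j - 171) = (-76/9 + j)/(-171 + j))
18702 + I(z(12, 14)) = 18702 + (-76/9 + (3 + 14))/(-171 + (3 + 14)) = 18702 + (-76/9 + 17)/(-171 + 17) = 18702 + (77/9)/(-154) = 18702 - 1/154*77/9 = 18702 - 1/18 = 336635/18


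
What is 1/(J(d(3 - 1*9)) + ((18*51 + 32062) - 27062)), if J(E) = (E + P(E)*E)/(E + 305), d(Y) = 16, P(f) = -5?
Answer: 321/1899614 ≈ 0.00016898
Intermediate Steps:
J(E) = -4*E/(305 + E) (J(E) = (E - 5*E)/(E + 305) = (-4*E)/(305 + E) = -4*E/(305 + E))
1/(J(d(3 - 1*9)) + ((18*51 + 32062) - 27062)) = 1/(-4*16/(305 + 16) + ((18*51 + 32062) - 27062)) = 1/(-4*16/321 + ((918 + 32062) - 27062)) = 1/(-4*16*1/321 + (32980 - 27062)) = 1/(-64/321 + 5918) = 1/(1899614/321) = 321/1899614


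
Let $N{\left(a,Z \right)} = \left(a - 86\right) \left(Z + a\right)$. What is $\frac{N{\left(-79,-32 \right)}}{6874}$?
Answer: $\frac{18315}{6874} \approx 2.6644$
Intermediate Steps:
$N{\left(a,Z \right)} = \left(-86 + a\right) \left(Z + a\right)$
$\frac{N{\left(-79,-32 \right)}}{6874} = \frac{\left(-79\right)^{2} - -2752 - -6794 - -2528}{6874} = \left(6241 + 2752 + 6794 + 2528\right) \frac{1}{6874} = 18315 \cdot \frac{1}{6874} = \frac{18315}{6874}$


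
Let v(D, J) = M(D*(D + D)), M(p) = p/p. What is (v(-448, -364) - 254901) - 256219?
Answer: -511119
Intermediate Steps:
M(p) = 1
v(D, J) = 1
(v(-448, -364) - 254901) - 256219 = (1 - 254901) - 256219 = -254900 - 256219 = -511119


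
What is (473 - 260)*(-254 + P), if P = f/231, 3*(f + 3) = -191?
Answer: -12511762/231 ≈ -54164.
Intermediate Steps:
f = -200/3 (f = -3 + (⅓)*(-191) = -3 - 191/3 = -200/3 ≈ -66.667)
P = -200/693 (P = -200/3/231 = -200/3*1/231 = -200/693 ≈ -0.28860)
(473 - 260)*(-254 + P) = (473 - 260)*(-254 - 200/693) = 213*(-176222/693) = -12511762/231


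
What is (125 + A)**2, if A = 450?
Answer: 330625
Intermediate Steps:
(125 + A)**2 = (125 + 450)**2 = 575**2 = 330625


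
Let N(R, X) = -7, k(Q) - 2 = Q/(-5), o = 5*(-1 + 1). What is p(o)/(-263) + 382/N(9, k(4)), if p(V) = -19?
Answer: -100333/1841 ≈ -54.499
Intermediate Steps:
o = 0 (o = 5*0 = 0)
k(Q) = 2 - Q/5 (k(Q) = 2 + Q/(-5) = 2 + Q*(-⅕) = 2 - Q/5)
p(o)/(-263) + 382/N(9, k(4)) = -19/(-263) + 382/(-7) = -19*(-1/263) + 382*(-⅐) = 19/263 - 382/7 = -100333/1841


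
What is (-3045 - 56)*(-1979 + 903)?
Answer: 3336676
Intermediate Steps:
(-3045 - 56)*(-1979 + 903) = -3101*(-1076) = 3336676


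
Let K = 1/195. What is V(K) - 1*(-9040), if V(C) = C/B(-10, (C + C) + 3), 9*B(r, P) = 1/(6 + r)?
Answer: 587588/65 ≈ 9039.8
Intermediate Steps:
K = 1/195 ≈ 0.0051282
B(r, P) = 1/(9*(6 + r))
V(C) = -36*C (V(C) = C/((1/(9*(6 - 10)))) = C/(((⅑)/(-4))) = C/(((⅑)*(-¼))) = C/(-1/36) = C*(-36) = -36*C)
V(K) - 1*(-9040) = -36*1/195 - 1*(-9040) = -12/65 + 9040 = 587588/65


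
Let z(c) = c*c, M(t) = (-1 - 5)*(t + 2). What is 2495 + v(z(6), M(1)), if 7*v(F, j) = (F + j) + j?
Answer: 2495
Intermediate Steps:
M(t) = -12 - 6*t (M(t) = -6*(2 + t) = -12 - 6*t)
z(c) = c²
v(F, j) = F/7 + 2*j/7 (v(F, j) = ((F + j) + j)/7 = (F + 2*j)/7 = F/7 + 2*j/7)
2495 + v(z(6), M(1)) = 2495 + ((⅐)*6² + 2*(-12 - 6*1)/7) = 2495 + ((⅐)*36 + 2*(-12 - 6)/7) = 2495 + (36/7 + (2/7)*(-18)) = 2495 + (36/7 - 36/7) = 2495 + 0 = 2495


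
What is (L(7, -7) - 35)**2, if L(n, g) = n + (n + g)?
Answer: 784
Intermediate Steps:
L(n, g) = g + 2*n (L(n, g) = n + (g + n) = g + 2*n)
(L(7, -7) - 35)**2 = ((-7 + 2*7) - 35)**2 = ((-7 + 14) - 35)**2 = (7 - 35)**2 = (-28)**2 = 784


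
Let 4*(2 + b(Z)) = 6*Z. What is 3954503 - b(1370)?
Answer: 3952450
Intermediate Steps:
b(Z) = -2 + 3*Z/2 (b(Z) = -2 + (6*Z)/4 = -2 + 3*Z/2)
3954503 - b(1370) = 3954503 - (-2 + (3/2)*1370) = 3954503 - (-2 + 2055) = 3954503 - 1*2053 = 3954503 - 2053 = 3952450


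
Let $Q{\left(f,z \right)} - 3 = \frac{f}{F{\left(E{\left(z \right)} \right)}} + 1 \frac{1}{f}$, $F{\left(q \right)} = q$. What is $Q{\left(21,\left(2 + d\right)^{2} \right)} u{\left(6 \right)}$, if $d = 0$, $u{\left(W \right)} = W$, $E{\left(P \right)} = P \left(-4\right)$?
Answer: $\frac{583}{56} \approx 10.411$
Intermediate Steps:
$E{\left(P \right)} = - 4 P$
$Q{\left(f,z \right)} = 3 + \frac{1}{f} - \frac{f}{4 z}$ ($Q{\left(f,z \right)} = 3 + \left(\frac{f}{\left(-4\right) z} + 1 \frac{1}{f}\right) = 3 + \left(f \left(- \frac{1}{4 z}\right) + \frac{1}{f}\right) = 3 - \left(- \frac{1}{f} + \frac{f}{4 z}\right) = 3 + \frac{1}{f} - \frac{f}{4 z}$)
$Q{\left(21,\left(2 + d\right)^{2} \right)} u{\left(6 \right)} = \left(3 + \frac{1}{21} - \frac{21}{4 \left(2 + 0\right)^{2}}\right) 6 = \left(3 + \frac{1}{21} - \frac{21}{4 \cdot 2^{2}}\right) 6 = \left(3 + \frac{1}{21} - \frac{21}{4 \cdot 4}\right) 6 = \left(3 + \frac{1}{21} - \frac{21}{4} \cdot \frac{1}{4}\right) 6 = \left(3 + \frac{1}{21} - \frac{21}{16}\right) 6 = \frac{583}{336} \cdot 6 = \frac{583}{56}$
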